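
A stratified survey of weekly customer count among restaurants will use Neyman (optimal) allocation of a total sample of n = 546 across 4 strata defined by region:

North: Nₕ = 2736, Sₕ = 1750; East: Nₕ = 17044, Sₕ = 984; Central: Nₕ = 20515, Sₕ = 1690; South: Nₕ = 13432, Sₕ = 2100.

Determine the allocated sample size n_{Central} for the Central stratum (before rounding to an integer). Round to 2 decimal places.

224.19

Neyman allocation: nₕ = n·NₕSₕ / Σⱼ NⱼSⱼ.
Σ NⱼSⱼ = 2736·1750 + 17044·984 + 20515·1690 + 13432·2100 = 8.4436846 × 10^7.
n_{Central} = 546·20515·1690 / (8.4436846 × 10^7) = 224.19.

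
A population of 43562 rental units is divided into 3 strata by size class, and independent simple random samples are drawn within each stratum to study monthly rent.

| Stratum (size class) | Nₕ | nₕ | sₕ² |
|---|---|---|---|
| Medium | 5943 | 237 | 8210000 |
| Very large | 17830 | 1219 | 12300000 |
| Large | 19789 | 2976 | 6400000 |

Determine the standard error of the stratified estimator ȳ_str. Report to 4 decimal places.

Var(ȳ_str) = Σₕ Wₕ²(1 − fₕ)sₕ²/nₕ with Wₕ = Nₕ/N, N = 43562.
Medium: Wₕ = 0.13642624; term = 0.13642624²·(1 − 0.03987885)·8210000/237 = 619.03711.
Very large: Wₕ = 0.40930168; term = 0.40930168²·(1 − 0.06836792)·12300000/1219 = 1574.8272.
Large: Wₕ = 0.45427207; term = 0.45427207²·(1 − 0.15038658)·6400000/2976 = 377.05134.
Sum = 2570.9157.
SE = √(2570.9157) = 50.7042.

50.7042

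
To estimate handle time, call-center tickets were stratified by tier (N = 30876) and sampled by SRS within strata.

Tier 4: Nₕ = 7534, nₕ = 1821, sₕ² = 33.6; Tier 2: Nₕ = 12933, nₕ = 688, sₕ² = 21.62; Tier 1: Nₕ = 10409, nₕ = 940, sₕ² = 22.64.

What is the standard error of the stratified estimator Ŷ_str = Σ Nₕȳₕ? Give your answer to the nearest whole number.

Var(Ŷ_str) = Σₕ Nₕ²(1 − fₕ)sₕ²/nₕ.
Tier 4: 7534²·(1 − 1821/7534)·33.6/1821 = 794180.41.
Tier 2: 12933²·(1 − 688/12933)·21.62/688 = 4.976515 × 10^6.
Tier 1: 10409²·(1 − 940/10409)·22.64/940 = 2.373896 × 10^6.
Sum = 8.1445914 × 10^6.
SE = √(8.1445914 × 10^6) = 2854.

2854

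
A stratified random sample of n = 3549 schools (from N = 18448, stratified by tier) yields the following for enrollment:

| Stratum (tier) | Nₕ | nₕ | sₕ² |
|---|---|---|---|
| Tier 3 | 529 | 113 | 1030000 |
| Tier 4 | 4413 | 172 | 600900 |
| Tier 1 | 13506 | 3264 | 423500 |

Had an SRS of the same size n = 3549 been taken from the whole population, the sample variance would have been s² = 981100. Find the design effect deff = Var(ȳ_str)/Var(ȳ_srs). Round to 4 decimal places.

1.1231

Var(ȳ_str) = Σ Wₕ²(1−fₕ)sₕ²/nₕ with Wₕ = Nₕ/18448:
  Tier 3: (529/18448)²·(1−113/529)·1030000/113 = 5.8939874
  Tier 4: (4413/18448)²·(1−172/4413)·600900/172 = 192.12212
  Tier 1: (13506/18448)²·(1−3264/13506)·423500/3264 = 52.737095
  → Var(ȳ_str) = 250.7532.
Var(ȳ_srs) = (1 − 3549/18448)·981100/3549 = 223.26215.
deff = 250.7532 / 223.26215 = 1.1231.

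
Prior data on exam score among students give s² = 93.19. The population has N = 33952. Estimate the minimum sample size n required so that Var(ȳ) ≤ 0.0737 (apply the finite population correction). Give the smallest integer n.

Without fpc, n₀ = s²/D = 93.19/0.0737 = 1264.4505.
With fpc, (1 − n/N)·s²/n ≤ D requires n ≥ n₀/(1 + n₀/N) = 1264.4505/(1 + 1264.4505/33952) = 1219.0503.
Rounding up, n = 1220.

1220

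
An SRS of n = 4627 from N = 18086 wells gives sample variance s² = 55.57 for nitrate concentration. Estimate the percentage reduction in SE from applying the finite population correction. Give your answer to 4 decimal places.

13.7349

f = n/N = 4627/18086 = 0.25583324.
SE_no-fpc = √(s²/n) = 0.10958988; SE_fpc = √((1−f)s²/n) = 0.09453782.
Ratio = √(1−f) = 0.86265101. Reduction = 100·(1 − 0.86265101) = 13.7349%.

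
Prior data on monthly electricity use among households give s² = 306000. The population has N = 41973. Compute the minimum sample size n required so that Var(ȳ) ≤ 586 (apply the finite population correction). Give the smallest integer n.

Without fpc, n₀ = s²/D = 306000/586 = 522.1843.
With fpc, (1 − n/N)·s²/n ≤ D requires n ≥ n₀/(1 + n₀/N) = 522.1843/(1 + 522.1843/41973) = 515.7677.
Rounding up, n = 516.

516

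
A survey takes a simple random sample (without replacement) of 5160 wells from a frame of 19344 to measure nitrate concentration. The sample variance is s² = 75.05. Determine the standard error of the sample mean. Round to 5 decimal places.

Under SRS without replacement, Var(ȳ) = (1 − f)·s²/n with f = n/N = 5160/19344 = 0.26674938.
Var(ȳ) = (1 − 0.26674938)·75.05/5160 = 0.73325062·0.014544574 = 0.010664818.
SE(ȳ) = √(0.010664818) = 0.10327.

0.10327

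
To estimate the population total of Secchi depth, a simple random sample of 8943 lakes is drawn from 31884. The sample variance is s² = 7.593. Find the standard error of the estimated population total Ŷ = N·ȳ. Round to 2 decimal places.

Var(Ŷ) = N²·Var(ȳ) = N²·(1 − n/N)·s²/n.
f = 8943/31884 = 0.28048551; Var(ȳ) = 0.71951449·7.593/8943 = 6.1089942 × 10^-4.
Var(Ŷ) = 31884² · (6.1089942 × 10^-4) = 621033.91.
SE(Ŷ) = √(621033.91) = 788.06.

788.06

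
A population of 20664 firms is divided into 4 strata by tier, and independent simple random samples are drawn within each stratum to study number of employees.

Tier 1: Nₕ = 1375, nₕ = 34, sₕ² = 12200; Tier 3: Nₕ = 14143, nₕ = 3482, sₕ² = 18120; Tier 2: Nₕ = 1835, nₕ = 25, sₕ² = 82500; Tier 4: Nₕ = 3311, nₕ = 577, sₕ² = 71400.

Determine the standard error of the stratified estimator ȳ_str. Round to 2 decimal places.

5.63

Var(ȳ_str) = Σₕ Wₕ²(1 − fₕ)sₕ²/nₕ with Wₕ = Nₕ/N, N = 20664.
Tier 1: Wₕ = 0.06654084; term = 0.06654084²·(1 − 0.02472727)·12200/34 = 1.5494715.
Tier 3: Wₕ = 0.68442702; term = 0.68442702²·(1 − 0.24619953)·18120/3482 = 1.8375541.
Tier 2: Wₕ = 0.08880178; term = 0.08880178²·(1 − 0.01362398)·82500/25 = 25.668459.
Tier 4: Wₕ = 0.16023035; term = 0.16023035²·(1 − 0.17426759)·71400/577 = 2.6233202.
Sum = 31.678805.
SE = √(31.678805) = 5.63.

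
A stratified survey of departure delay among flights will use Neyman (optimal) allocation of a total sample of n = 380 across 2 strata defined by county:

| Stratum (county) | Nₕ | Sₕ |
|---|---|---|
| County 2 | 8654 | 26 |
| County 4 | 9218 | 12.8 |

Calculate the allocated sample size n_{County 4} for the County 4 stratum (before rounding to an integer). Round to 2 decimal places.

130.72

Neyman allocation: nₕ = n·NₕSₕ / Σⱼ NⱼSⱼ.
Σ NⱼSⱼ = 8654·26 + 9218·12.8 = 342994.4.
n_{County 4} = 380·9218·12.8 / 342994.4 = 130.72.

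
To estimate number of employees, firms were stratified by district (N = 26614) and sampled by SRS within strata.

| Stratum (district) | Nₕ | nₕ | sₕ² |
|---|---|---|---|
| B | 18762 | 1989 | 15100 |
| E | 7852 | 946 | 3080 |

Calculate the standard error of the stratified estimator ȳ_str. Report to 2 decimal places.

Var(ȳ_str) = Σₕ Wₕ²(1 − fₕ)sₕ²/nₕ with Wₕ = Nₕ/N, N = 26614.
B: Wₕ = 0.70496731; term = 0.70496731²·(1 − 0.10601215)·15100/1989 = 3.3729642.
E: Wₕ = 0.29503269; term = 0.29503269²·(1 − 0.12047886)·3080/946 = 0.2492563.
Sum = 3.6222205.
SE = √(3.6222205) = 1.90.

1.90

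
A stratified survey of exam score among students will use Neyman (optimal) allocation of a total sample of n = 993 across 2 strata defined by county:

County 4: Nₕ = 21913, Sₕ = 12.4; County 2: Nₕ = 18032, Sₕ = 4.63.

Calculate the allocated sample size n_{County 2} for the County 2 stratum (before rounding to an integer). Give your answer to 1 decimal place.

Neyman allocation: nₕ = n·NₕSₕ / Σⱼ NⱼSⱼ.
Σ NⱼSⱼ = 21913·12.4 + 18032·4.63 = 355209.36.
n_{County 2} = 993·18032·4.63 / 355209.36 = 233.4.

233.4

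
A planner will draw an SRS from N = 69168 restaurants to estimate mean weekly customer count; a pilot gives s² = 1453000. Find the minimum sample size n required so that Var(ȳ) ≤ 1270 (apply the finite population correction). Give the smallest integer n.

Without fpc, n₀ = s²/D = 1453000/1270 = 1144.0945.
With fpc, (1 − n/N)·s²/n ≤ D requires n ≥ n₀/(1 + n₀/N) = 1144.0945/(1 + 1144.0945/69168) = 1125.4782.
Rounding up, n = 1126.

1126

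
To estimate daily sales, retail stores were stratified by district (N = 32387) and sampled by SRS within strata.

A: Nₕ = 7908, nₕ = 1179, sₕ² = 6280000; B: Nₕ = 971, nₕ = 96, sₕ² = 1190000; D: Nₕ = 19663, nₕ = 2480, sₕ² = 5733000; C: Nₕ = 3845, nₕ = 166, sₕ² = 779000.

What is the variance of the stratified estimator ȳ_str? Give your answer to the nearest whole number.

1088

Var(ȳ_str) = Σₕ Wₕ²(1 − fₕ)sₕ²/nₕ with Wₕ = Nₕ/N, N = 32387.
A: Wₕ = 0.24417204; term = 0.24417204²·(1 − 0.14908953)·6280000/1179 = 270.22255.
B: Wₕ = 0.02998117; term = 0.02998117²·(1 − 0.09886715)·1190000/96 = 10.040644.
D: Wₕ = 0.60712632; term = 0.60712632²·(1 − 0.12612521)·5733000/2480 = 744.62496.
C: Wₕ = 0.11872047; term = 0.11872047²·(1 − 0.04317295)·779000/166 = 63.286934.
Sum = 1088.1751.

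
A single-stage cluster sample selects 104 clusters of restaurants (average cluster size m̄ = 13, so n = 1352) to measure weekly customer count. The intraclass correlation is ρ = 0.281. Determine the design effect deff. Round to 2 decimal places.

deff = 1 + (13 − 1)·0.281 = 1 + 3.372 = 4.372.

4.37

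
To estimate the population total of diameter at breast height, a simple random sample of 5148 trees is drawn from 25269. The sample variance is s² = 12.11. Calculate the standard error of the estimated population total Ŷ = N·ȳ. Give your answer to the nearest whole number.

Var(Ŷ) = N²·Var(ȳ) = N²·(1 − n/N)·s²/n.
f = 5148/25269 = 0.20372789; Var(ȳ) = 0.79627211·12.11/5148 = 0.0018731265.
Var(Ŷ) = 25269² · 0.0018731265 = 1.1960332 × 10^6.
SE(Ŷ) = √(1.1960332 × 10^6) = 1094.

1094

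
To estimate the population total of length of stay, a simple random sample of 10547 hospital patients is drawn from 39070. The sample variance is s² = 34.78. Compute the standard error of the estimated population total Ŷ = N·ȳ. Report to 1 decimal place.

Var(Ŷ) = N²·Var(ȳ) = N²·(1 − n/N)·s²/n.
f = 10547/39070 = 0.26995137; Var(ȳ) = 0.73004863·34.78/10547 = 0.0024074231.
Var(Ŷ) = 39070² · 0.0024074231 = 3.6748469 × 10^6.
SE(Ŷ) = √(3.6748469 × 10^6) = 1917.0.

1917.0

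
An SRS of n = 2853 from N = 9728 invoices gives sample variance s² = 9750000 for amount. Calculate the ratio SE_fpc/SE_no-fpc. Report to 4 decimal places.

f = n/N = 2853/9728 = 0.29327714.
SE_no-fpc = √(s²/n) = 58.459005; SE_fpc = √((1−f)s²/n) = 49.144621.
Ratio = √(1−f) = 0.84066810.

0.8407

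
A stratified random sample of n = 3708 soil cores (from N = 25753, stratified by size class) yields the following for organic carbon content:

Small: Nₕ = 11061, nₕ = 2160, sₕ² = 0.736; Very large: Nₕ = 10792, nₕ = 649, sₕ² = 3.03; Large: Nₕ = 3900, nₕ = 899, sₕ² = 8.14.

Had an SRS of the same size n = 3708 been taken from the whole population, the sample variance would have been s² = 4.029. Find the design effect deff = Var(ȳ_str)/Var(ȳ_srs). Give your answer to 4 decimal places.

Var(ȳ_str) = Σ Wₕ²(1−fₕ)sₕ²/nₕ with Wₕ = Nₕ/25753:
  Small: (11061/25753)²·(1−2160/11061)·0.736/2160 = 5.0582653 × 10^-5
  Very large: (10792/25753)²·(1−649/10792)·3.03/649 = 7.7056741 × 10^-4
  Large: (3900/25753)²·(1−899/3900)·8.14/899 = 1.5978634 × 10^-4
  → Var(ȳ_str) = 9.809364 × 10^-4.
Var(ȳ_srs) = (1 − 3708/25753)·4.029/3708 = 9.3012179 × 10^-4.
deff = (9.809364 × 10^-4) / (9.3012179 × 10^-4) = 1.0546.

1.0546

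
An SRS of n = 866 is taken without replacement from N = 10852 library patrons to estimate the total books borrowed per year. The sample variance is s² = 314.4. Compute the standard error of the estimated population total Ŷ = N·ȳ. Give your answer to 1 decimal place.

6272.4

Var(Ŷ) = N²·Var(ȳ) = N²·(1 − n/N)·s²/n.
f = 866/10852 = 0.07980096; Var(ȳ) = 0.92019904·314.4/866 = 0.33407688.
Var(Ŷ) = 10852² · 0.33407688 = 3.9342866 × 10^7.
SE(Ŷ) = √(3.9342866 × 10^7) = 6272.4.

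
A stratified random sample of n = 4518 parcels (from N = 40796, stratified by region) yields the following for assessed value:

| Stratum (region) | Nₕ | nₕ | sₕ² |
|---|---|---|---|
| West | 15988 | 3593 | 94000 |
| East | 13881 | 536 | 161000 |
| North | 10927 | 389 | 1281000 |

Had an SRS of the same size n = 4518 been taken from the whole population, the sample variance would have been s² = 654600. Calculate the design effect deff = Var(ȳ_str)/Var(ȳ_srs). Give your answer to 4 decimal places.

2.0520

Var(ȳ_str) = Σ Wₕ²(1−fₕ)sₕ²/nₕ with Wₕ = Nₕ/40796:
  West: (15988/40796)²·(1−3593/15988)·94000/3593 = 3.1151298
  East: (13881/40796)²·(1−536/13881)·161000/536 = 33.432223
  North: (10927/40796)²·(1−389/10927)·1281000/389 = 227.8366
  → Var(ȳ_str) = 264.38395.
Var(ȳ_srs) = (1 − 4518/40796)·654600/4518 = 128.84143.
deff = 264.38395 / 128.84143 = 2.0520.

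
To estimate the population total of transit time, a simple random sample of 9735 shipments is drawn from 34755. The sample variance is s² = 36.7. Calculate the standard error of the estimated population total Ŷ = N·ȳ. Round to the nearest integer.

1811

Var(Ŷ) = N²·Var(ȳ) = N²·(1 − n/N)·s²/n.
f = 9735/34755 = 0.28010358; Var(ȳ) = 0.71989642·36.7/9735 = 0.0027139392.
Var(Ŷ) = 34755² · 0.0027139392 = 3.2781944 × 10^6.
SE(Ŷ) = √(3.2781944 × 10^6) = 1811.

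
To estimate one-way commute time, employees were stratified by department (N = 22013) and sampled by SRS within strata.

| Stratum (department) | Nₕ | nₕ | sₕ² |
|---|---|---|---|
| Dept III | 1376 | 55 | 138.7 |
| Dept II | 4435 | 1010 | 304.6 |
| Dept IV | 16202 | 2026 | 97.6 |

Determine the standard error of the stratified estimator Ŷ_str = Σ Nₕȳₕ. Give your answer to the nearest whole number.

4498

Var(Ŷ_str) = Σₕ Nₕ²(1 − fₕ)sₕ²/nₕ.
Dept III: 1376²·(1 − 55/1376)·138.7/55 = 4.5838988 × 10^6.
Dept II: 4435²·(1 − 1010/4435)·304.6/1010 = 4.5810257 × 10^6.
Dept IV: 16202²·(1 − 2026/16202)·97.6/2026 = 1.1064523 × 10^7.
Sum = 2.0229448 × 10^7.
SE = √(2.0229448 × 10^7) = 4498.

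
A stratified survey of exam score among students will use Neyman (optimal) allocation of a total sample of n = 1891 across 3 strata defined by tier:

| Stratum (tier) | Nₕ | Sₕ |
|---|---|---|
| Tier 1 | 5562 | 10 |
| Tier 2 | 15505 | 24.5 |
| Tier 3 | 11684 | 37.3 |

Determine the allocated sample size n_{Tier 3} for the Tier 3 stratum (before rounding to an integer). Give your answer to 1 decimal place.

Neyman allocation: nₕ = n·NₕSₕ / Σⱼ NⱼSⱼ.
Σ NⱼSⱼ = 5562·10 + 15505·24.5 + 11684·37.3 = 871305.7.
n_{Tier 3} = 1891·11684·37.3 / 871305.7 = 945.8.

945.8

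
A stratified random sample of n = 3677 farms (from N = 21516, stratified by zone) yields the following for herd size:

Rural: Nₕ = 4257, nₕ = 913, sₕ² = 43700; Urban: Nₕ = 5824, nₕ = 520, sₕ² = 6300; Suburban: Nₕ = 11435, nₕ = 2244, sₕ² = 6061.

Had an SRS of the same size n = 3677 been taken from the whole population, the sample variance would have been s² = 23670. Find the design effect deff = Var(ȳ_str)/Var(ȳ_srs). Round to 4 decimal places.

0.5421

Var(ȳ_str) = Σ Wₕ²(1−fₕ)sₕ²/nₕ with Wₕ = Nₕ/21516:
  Rural: (4257/21516)²·(1−913/4257)·43700/913 = 1.4718295
  Urban: (5824/21516)²·(1−520/5824)·6300/520 = 0.80842366
  Suburban: (11435/21516)²·(1−2244/11435)·6061/2244 = 0.61319315
  → Var(ȳ_str) = 2.8934463.
Var(ȳ_srs) = (1 − 3677/21516)·23670/3677 = 5.3372015.
deff = 2.8934463 / 5.3372015 = 0.5421.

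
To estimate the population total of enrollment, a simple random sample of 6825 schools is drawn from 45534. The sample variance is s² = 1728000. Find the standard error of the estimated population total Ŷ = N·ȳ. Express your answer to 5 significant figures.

668030

Var(Ŷ) = N²·Var(ȳ) = N²·(1 − n/N)·s²/n.
f = 6825/45534 = 0.14988800; Var(ȳ) = 0.85011200·1728000/6825 = 215.23715.
Var(Ŷ) = 45534² · 215.23715 = 4.462609 × 10^11.
SE(Ŷ) = √(4.462609 × 10^11) = 668030.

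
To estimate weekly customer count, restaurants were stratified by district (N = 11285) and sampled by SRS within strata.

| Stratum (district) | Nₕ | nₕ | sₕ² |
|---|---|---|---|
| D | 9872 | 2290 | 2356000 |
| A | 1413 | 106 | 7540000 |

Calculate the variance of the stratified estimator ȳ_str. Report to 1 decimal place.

Var(ȳ_str) = Σₕ Wₕ²(1 − fₕ)sₕ²/nₕ with Wₕ = Nₕ/N, N = 11285.
D: Wₕ = 0.87478954; term = 0.87478954²·(1 − 0.23196921)·2356000/2290 = 604.68.
A: Wₕ = 0.12521046; term = 0.12521046²·(1 − 0.07501769)·7540000/106 = 1031.5258.
Sum = 1636.2058.

1636.2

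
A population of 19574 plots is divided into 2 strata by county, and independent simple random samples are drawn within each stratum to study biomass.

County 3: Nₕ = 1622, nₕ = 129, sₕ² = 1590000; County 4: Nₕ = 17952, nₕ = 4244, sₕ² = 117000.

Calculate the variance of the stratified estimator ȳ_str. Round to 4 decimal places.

Var(ȳ_str) = Σₕ Wₕ²(1 − fₕ)sₕ²/nₕ with Wₕ = Nₕ/N, N = 19574.
County 3: Wₕ = 0.08286503; term = 0.08286503²·(1 − 0.07953144)·1590000/129 = 77.903847.
County 4: Wₕ = 0.91713497; term = 0.91713497²·(1 − 0.23640820)·117000/4244 = 17.706725.
Sum = 95.610572.

95.6106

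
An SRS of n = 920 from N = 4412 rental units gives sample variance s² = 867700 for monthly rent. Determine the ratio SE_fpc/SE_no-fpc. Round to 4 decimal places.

f = n/N = 920/4412 = 0.20852221.
SE_no-fpc = √(s²/n) = 30.710783; SE_fpc = √((1−f)s²/n) = 27.321859.
Ratio = √(1−f) = 0.88965037.

0.8897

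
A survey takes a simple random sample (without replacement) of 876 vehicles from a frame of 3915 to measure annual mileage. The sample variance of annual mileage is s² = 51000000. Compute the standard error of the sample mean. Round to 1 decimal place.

Under SRS without replacement, Var(ȳ) = (1 − f)·s²/n with f = n/N = 876/3915 = 0.22375479.
Var(ȳ) = (1 − 0.22375479)·51000000/876 = 0.77624521·58219.178 = 45192.358.
SE(ȳ) = √(45192.358) = 212.6.

212.6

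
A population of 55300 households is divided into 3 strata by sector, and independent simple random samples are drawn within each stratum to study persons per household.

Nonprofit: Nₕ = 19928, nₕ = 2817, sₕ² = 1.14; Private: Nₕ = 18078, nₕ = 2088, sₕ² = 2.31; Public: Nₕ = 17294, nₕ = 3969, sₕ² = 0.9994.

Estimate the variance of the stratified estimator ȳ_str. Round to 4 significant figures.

1.687 × 10^-4

Var(ȳ_str) = Σₕ Wₕ²(1 − fₕ)sₕ²/nₕ with Wₕ = Nₕ/N, N = 55300.
Nonprofit: Wₕ = 0.36036166; term = 0.36036166²·(1 − 0.14135889)·1.14/2817 = 4.5123923 × 10^-5.
Private: Wₕ = 0.32690778; term = 0.32690778²·(1 − 0.11549950)·2.31/2088 = 1.0457553 × 10^-4.
Public: Wₕ = 0.31273056; term = 0.31273056²·(1 − 0.22950156)·0.9994/3969 = 1.8974514 × 10^-5.
Sum = 1.6867397 × 10^-4.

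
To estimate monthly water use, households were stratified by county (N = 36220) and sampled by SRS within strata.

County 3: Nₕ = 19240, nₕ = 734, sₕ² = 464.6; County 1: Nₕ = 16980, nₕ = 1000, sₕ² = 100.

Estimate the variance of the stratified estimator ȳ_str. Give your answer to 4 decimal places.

0.1925

Var(ȳ_str) = Σₕ Wₕ²(1 − fₕ)sₕ²/nₕ with Wₕ = Nₕ/N, N = 36220.
County 3: Wₕ = 0.53119823; term = 0.53119823²·(1 − 0.03814969)·464.6/734 = 0.17179237.
County 1: Wₕ = 0.46880177; term = 0.46880177²·(1 − 0.05889282)·100/1000 = 0.020683192.
Sum = 0.19247556.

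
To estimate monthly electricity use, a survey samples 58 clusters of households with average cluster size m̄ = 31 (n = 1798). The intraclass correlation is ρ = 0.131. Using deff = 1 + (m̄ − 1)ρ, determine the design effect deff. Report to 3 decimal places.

deff = 1 + (31 − 1)·0.131 = 1 + 3.93 = 4.93.

4.930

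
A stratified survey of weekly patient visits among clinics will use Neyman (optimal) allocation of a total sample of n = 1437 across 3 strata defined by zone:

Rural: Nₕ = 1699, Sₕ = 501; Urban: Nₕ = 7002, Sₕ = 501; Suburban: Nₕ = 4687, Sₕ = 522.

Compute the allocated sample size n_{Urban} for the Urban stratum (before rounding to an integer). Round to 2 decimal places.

740.69

Neyman allocation: nₕ = n·NₕSₕ / Σⱼ NⱼSⱼ.
Σ NⱼSⱼ = 1699·501 + 7002·501 + 4687·522 = 6.805815 × 10^6.
n_{Urban} = 1437·7002·501 / (6.805815 × 10^6) = 740.69.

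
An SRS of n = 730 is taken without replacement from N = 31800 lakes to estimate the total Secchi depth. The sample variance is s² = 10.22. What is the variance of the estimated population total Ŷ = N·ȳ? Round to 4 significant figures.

Var(Ŷ) = N²·Var(ȳ) = N²·(1 − n/N)·s²/n.
f = 730/31800 = 0.02295597; Var(ȳ) = 0.97704403·10.22/730 = 0.013678616.
Var(Ŷ) = 31800² · 0.013678616 = 1.3832364 × 10^7.

1.383 × 10^7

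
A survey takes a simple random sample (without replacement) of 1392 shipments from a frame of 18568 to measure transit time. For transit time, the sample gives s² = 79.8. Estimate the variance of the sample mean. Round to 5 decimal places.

Under SRS without replacement, Var(ȳ) = (1 − f)·s²/n with f = n/N = 1392/18568 = 0.07496769.
Var(ȳ) = (1 − 0.07496769)·79.8/1392 = 0.92503231·0.057327586 = 0.05302987.

0.05303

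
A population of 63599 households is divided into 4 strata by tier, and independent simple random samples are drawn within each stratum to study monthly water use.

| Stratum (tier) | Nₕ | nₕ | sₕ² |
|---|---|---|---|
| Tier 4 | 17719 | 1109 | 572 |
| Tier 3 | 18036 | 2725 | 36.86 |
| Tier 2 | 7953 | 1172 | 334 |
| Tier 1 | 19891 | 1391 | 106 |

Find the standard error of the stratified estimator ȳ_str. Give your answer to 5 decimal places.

0.22178

Var(ȳ_str) = Σₕ Wₕ²(1 − fₕ)sₕ²/nₕ with Wₕ = Nₕ/N, N = 63599.
Tier 4: Wₕ = 0.27860501; term = 0.27860501²·(1 − 0.06258818)·572/1109 = 0.037529497.
Tier 3: Wₕ = 0.28358936; term = 0.28358936²·(1 − 0.15108672)·36.86/2725 = 9.2348965 × 10^-4.
Tier 2: Wₕ = 0.12504914; term = 0.12504914²·(1 − 0.14736577)·334/1172 = 0.0037996449.
Tier 1: Wₕ = 0.31275649; term = 0.31275649²·(1 − 0.06993112)·106/1391 = 0.0069327654.
Sum = 0.049185397.
SE = √(0.049185397) = 0.22178.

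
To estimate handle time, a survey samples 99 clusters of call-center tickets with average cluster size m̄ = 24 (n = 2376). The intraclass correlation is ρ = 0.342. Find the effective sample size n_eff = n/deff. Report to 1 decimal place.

268.0

deff = 1 + (24 − 1)·0.342 = 1 + 7.866 = 8.866.
n_eff = 2376 / 8.866 = 268.0.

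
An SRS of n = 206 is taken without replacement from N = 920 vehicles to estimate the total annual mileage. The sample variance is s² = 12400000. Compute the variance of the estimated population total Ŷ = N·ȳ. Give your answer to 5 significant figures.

Var(Ŷ) = N²·Var(ȳ) = N²·(1 − n/N)·s²/n.
f = 206/920 = 0.22391304; Var(ȳ) = 0.77608696·12400000/206 = 46715.914.
Var(Ŷ) = 920² · 46715.914 = 3.954035 × 10^10.

3.9540 × 10^10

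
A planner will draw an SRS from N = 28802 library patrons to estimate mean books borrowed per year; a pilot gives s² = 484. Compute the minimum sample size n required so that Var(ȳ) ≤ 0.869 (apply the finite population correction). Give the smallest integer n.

547

Without fpc, n₀ = s²/D = 484/0.869 = 556.9620.
With fpc, (1 − n/N)·s²/n ≤ D requires n ≥ n₀/(1 + n₀/N) = 556.9620/(1 + 556.9620/28802) = 546.3960.
Rounding up, n = 547.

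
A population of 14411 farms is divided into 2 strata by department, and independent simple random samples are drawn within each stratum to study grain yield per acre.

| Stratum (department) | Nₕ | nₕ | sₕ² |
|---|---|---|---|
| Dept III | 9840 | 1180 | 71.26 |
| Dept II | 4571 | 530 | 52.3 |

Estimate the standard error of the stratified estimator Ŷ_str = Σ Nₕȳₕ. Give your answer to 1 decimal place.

2639.9

Var(Ŷ_str) = Σₕ Nₕ²(1 − fₕ)sₕ²/nₕ.
Dept III: 9840²·(1 − 1180/9840)·71.26/1180 = 5.1460832 × 10^6.
Dept II: 4571²·(1 − 530/4571)·52.3/530 = 1.8227449 × 10^6.
Sum = 6.9688281 × 10^6.
SE = √(6.9688281 × 10^6) = 2639.9.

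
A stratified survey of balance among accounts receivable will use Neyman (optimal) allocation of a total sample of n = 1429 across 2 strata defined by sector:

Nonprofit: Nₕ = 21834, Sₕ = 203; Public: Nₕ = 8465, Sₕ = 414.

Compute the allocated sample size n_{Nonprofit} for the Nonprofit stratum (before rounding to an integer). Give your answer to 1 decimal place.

Neyman allocation: nₕ = n·NₕSₕ / Σⱼ NⱼSⱼ.
Σ NⱼSⱼ = 21834·203 + 8465·414 = 7.936812 × 10^6.
n_{Nonprofit} = 1429·21834·203 / (7.936812 × 10^6) = 798.0.

798.0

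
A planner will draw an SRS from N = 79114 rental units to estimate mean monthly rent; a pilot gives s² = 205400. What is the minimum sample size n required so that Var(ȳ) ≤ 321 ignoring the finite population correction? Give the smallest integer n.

Without fpc, n₀ = s²/D = 205400/321 = 639.8754.
Rounding up, n = 640.

640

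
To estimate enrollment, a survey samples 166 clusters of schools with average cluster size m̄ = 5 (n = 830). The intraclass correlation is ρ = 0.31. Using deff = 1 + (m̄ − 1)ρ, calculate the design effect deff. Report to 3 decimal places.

deff = 1 + (5 − 1)·0.31 = 1 + 1.24 = 2.24.

2.240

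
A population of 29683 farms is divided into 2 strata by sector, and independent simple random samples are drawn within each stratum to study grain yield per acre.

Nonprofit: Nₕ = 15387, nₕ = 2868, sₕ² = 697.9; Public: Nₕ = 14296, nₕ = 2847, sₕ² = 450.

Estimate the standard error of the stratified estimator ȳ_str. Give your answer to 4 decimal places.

Var(ȳ_str) = Σₕ Wₕ²(1 − fₕ)sₕ²/nₕ with Wₕ = Nₕ/N, N = 29683.
Nonprofit: Wₕ = 0.51837752; term = 0.51837752²·(1 − 0.18639111)·697.9/2868 = 0.053201277.
Public: Wₕ = 0.48162248; term = 0.48162248²·(1 − 0.19914661)·450/2847 = 0.0293624.
Sum = 0.082563677.
SE = √(0.082563677) = 0.2873.

0.2873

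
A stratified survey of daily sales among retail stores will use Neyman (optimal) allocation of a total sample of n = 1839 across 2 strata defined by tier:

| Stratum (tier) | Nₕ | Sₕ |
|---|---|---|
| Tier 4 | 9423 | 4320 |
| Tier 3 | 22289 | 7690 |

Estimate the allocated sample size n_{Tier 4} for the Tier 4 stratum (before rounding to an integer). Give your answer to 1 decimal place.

352.9

Neyman allocation: nₕ = n·NₕSₕ / Σⱼ NⱼSⱼ.
Σ NⱼSⱼ = 9423·4320 + 22289·7690 = 2.1210977 × 10^8.
n_{Tier 4} = 1839·9423·4320 / (2.1210977 × 10^8) = 352.9.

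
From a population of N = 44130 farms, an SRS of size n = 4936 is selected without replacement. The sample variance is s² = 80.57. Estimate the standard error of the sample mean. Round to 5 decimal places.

Under SRS without replacement, Var(ȳ) = (1 − f)·s²/n with f = n/N = 4936/44130 = 0.11185135.
Var(ȳ) = (1 − 0.11185135)·80.57/4936 = 0.88814865·0.016322934 = 0.014497191.
SE(ȳ) = √(0.014497191) = 0.12040.

0.12040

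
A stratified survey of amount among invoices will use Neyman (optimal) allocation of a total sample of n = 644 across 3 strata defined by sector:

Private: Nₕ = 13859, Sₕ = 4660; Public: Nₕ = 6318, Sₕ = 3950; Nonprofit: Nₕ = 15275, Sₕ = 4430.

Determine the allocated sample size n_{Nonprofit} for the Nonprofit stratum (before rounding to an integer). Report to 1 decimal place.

277.2

Neyman allocation: nₕ = n·NₕSₕ / Σⱼ NⱼSⱼ.
Σ NⱼSⱼ = 13859·4660 + 6318·3950 + 15275·4430 = 1.5720729 × 10^8.
n_{Nonprofit} = 644·15275·4430 / (1.5720729 × 10^8) = 277.2.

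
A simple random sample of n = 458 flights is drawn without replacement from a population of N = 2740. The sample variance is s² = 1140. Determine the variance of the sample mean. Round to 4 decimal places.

Under SRS without replacement, Var(ȳ) = (1 − f)·s²/n with f = n/N = 458/2740 = 0.16715328.
Var(ȳ) = (1 − 0.16715328)·1140/458 = 0.83284672·2.489083 = 2.0730246.

2.0730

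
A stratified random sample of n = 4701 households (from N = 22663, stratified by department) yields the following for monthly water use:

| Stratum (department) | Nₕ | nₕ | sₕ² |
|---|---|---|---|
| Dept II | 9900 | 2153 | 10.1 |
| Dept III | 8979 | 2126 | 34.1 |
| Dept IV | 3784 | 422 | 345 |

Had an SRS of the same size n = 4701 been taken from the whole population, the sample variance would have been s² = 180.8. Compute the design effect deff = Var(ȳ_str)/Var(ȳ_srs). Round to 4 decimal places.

0.7503

Var(ȳ_str) = Σ Wₕ²(1−fₕ)sₕ²/nₕ with Wₕ = Nₕ/22663:
  Dept II: (9900/22663)²·(1−2153/9900)·10.1/2153 = 7.0050509 × 10^-4
  Dept III: (8979/22663)²·(1−2126/8979)·34.1/2126 = 0.001921609
  Dept IV: (3784/22663)²·(1−422/3784)·345/422 = 0.020249797
  → Var(ȳ_str) = 0.022871911.
Var(ȳ_srs) = (1 − 4701/22663)·180.8/4701 = 0.030482141.
deff = 0.022871911 / 0.030482141 = 0.7503.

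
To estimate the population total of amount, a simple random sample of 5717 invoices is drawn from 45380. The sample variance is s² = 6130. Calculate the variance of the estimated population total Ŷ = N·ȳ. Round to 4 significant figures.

Var(Ŷ) = N²·Var(ȳ) = N²·(1 − n/N)·s²/n.
f = 5717/45380 = 0.12598061; Var(ȳ) = 0.87401939·6130/5717 = 0.93715915.
Var(Ŷ) = 45380² · 0.93715915 = 1.9299334 × 10^9.

1.930 × 10^9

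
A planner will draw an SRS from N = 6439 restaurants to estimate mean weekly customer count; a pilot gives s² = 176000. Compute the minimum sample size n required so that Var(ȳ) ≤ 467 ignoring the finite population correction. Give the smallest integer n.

377

Without fpc, n₀ = s²/D = 176000/467 = 376.8737.
Rounding up, n = 377.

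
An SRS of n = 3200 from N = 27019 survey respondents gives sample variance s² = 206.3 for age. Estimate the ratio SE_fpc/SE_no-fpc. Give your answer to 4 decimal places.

0.9389

f = n/N = 3200/27019 = 0.11843518.
SE_no-fpc = √(s²/n) = 0.25390697; SE_fpc = √((1−f)s²/n) = 0.23839753.
Ratio = √(1−f) = 0.93891684.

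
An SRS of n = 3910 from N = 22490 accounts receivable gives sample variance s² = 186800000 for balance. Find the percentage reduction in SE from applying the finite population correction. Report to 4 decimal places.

f = n/N = 3910/22490 = 0.17385505.
SE_no-fpc = √(s²/n) = 218.57478; SE_fpc = √((1−f)s²/n) = 198.66812.
Ratio = √(1−f) = 0.90892516. Reduction = 100·(1 − 0.90892516) = 9.1075%.

9.1075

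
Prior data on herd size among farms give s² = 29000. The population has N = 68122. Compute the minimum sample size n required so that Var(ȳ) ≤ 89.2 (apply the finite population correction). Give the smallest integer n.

Without fpc, n₀ = s²/D = 29000/89.2 = 325.1121.
With fpc, (1 − n/N)·s²/n ≤ D requires n ≥ n₀/(1 + n₀/N) = 325.1121/(1 + 325.1121/68122) = 323.5679.
Rounding up, n = 324.

324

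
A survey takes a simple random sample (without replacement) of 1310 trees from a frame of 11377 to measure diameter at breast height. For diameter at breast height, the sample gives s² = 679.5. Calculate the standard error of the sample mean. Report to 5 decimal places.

Under SRS without replacement, Var(ȳ) = (1 − f)·s²/n with f = n/N = 1310/11377 = 0.11514459.
Var(ȳ) = (1 − 0.11514459)·679.5/1310 = 0.88485541·0.51870229 = 0.45897653.
SE(ȳ) = √(0.45897653) = 0.67748.

0.67748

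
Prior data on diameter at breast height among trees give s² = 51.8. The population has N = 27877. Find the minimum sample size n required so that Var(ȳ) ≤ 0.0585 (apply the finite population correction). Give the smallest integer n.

Without fpc, n₀ = s²/D = 51.8/0.0585 = 885.4701.
With fpc, (1 − n/N)·s²/n ≤ D requires n ≥ n₀/(1 + n₀/N) = 885.4701/(1 + 885.4701/27877) = 858.2104.
Rounding up, n = 859.

859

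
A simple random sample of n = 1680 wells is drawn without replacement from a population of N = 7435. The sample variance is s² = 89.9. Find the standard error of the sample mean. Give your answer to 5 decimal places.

0.20352

Under SRS without replacement, Var(ȳ) = (1 − f)·s²/n with f = n/N = 1680/7435 = 0.22595831.
Var(ȳ) = (1 − 0.22595831)·89.9/1680 = 0.77404169·0.053511905 = 0.041420445.
SE(ȳ) = √(0.041420445) = 0.20352.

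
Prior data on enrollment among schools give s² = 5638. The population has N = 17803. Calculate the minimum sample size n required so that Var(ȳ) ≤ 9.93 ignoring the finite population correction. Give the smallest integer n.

Without fpc, n₀ = s²/D = 5638/9.93 = 567.7744.
Rounding up, n = 568.

568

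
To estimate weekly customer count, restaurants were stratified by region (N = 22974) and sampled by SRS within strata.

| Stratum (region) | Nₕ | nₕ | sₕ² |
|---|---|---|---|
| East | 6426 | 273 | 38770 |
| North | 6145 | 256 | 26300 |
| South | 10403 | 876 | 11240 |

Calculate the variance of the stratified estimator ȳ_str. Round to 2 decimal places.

20.09

Var(ȳ_str) = Σₕ Wₕ²(1 − fₕ)sₕ²/nₕ with Wₕ = Nₕ/N, N = 22974.
East: Wₕ = 0.27970750; term = 0.27970750²·(1 − 0.04248366)·38770/273 = 10.638675.
North: Wₕ = 0.26747628; term = 0.26747628²·(1 − 0.04165989)·26300/256 = 7.0437834.
South: Wₕ = 0.45281623; term = 0.45281623²·(1 − 0.08420648)·11240/876 = 2.4093713.
Sum = 20.09183.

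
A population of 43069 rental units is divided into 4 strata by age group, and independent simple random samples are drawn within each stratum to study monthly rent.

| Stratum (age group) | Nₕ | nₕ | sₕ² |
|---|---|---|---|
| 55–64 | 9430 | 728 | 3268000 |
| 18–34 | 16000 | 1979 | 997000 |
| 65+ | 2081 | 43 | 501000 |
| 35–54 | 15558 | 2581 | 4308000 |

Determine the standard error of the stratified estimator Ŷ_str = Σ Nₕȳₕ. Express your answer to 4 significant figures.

Var(Ŷ_str) = Σₕ Nₕ²(1 − fₕ)sₕ²/nₕ.
55–64: 9430²·(1 − 728/9430)·3268000/728 = 3.6836761 × 10^11.
18–34: 16000²·(1 − 1979/16000)·997000/1979 = 1.1301819 × 10^11.
65+: 2081²·(1 − 43/2081)·501000/43 = 4.941349 × 10^10.
35–54: 15558²·(1 − 2581/15558)·4308000/2581 = 3.3698903 × 10^11.
Sum = 8.6778832 × 10^11.
SE = √(8.6778832 × 10^11) = 931600.

931600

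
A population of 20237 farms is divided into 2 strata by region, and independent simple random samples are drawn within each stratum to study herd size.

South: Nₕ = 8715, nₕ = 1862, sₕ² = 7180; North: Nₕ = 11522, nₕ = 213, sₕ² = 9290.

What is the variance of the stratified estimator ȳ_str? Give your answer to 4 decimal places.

14.4394

Var(ȳ_str) = Σₕ Wₕ²(1 − fₕ)sₕ²/nₕ with Wₕ = Nₕ/N, N = 20237.
South: Wₕ = 0.43064684; term = 0.43064684²·(1 − 0.21365462)·7180/1862 = 0.56234214.
North: Wₕ = 0.56935316; term = 0.56935316²·(1 − 0.01848637)·9290/213 = 13.877011.
Sum = 14.439353.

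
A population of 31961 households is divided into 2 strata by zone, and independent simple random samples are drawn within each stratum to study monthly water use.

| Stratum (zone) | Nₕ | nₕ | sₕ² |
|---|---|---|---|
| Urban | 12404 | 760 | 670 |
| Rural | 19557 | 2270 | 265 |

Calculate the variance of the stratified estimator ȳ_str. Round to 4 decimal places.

Var(ȳ_str) = Σₕ Wₕ²(1 − fₕ)sₕ²/nₕ with Wₕ = Nₕ/N, N = 31961.
Urban: Wₕ = 0.38809799; term = 0.38809799²·(1 − 0.06127056)·670/760 = 0.12464775.
Rural: Wₕ = 0.61190201; term = 0.61190201²·(1 − 0.11607097)·265/2270 = 0.038636801.
Sum = 0.16328455.

0.1633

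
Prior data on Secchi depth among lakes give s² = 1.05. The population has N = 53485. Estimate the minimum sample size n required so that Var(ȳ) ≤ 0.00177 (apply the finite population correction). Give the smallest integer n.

Without fpc, n₀ = s²/D = 1.05/0.00177 = 593.2203.
With fpc, (1 − n/N)·s²/n ≤ D requires n ≥ n₀/(1 + n₀/N) = 593.2203/(1 + 593.2203/53485) = 586.7129.
Rounding up, n = 587.

587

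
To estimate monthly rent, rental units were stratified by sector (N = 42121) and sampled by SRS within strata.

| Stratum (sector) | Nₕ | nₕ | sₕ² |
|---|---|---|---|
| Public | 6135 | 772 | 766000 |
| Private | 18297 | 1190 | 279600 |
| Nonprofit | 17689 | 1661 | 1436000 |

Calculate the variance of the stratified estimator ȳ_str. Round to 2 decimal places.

198.01

Var(ȳ_str) = Σₕ Wₕ²(1 − fₕ)sₕ²/nₕ with Wₕ = Nₕ/N, N = 42121.
Public: Wₕ = 0.14565181; term = 0.14565181²·(1 − 0.12583537)·766000/772 = 18.400791.
Private: Wₕ = 0.43439140; term = 0.43439140²·(1 − 0.06503798)·279600/1190 = 41.452106.
Nonprofit: Wₕ = 0.41995679; term = 0.41995679²·(1 − 0.09390016)·1436000/1661 = 138.1561.
Sum = 198.009.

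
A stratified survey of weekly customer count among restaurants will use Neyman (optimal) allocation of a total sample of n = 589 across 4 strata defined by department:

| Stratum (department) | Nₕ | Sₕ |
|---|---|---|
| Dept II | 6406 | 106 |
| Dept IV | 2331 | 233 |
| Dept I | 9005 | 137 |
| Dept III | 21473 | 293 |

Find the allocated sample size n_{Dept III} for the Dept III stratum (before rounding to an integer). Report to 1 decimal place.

423.6

Neyman allocation: nₕ = n·NₕSₕ / Σⱼ NⱼSⱼ.
Σ NⱼSⱼ = 6406·106 + 2331·233 + 9005·137 + 21473·293 = 8.747433 × 10^6.
n_{Dept III} = 589·21473·293 / (8.747433 × 10^6) = 423.6.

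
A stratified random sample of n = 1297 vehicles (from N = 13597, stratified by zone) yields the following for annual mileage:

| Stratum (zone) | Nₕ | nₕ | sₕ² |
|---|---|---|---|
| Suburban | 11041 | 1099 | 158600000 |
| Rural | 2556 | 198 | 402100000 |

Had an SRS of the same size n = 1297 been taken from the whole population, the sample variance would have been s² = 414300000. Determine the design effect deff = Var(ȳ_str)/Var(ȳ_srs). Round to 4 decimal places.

Var(ȳ_str) = Σ Wₕ²(1−fₕ)sₕ²/nₕ with Wₕ = Nₕ/13597:
  Suburban: (11041/13597)²·(1−1099/11041)·158600000/1099 = 85684.342
  Rural: (2556/13597)²·(1−198/2556)·402100000/198 = 66204.474
  → Var(ȳ_str) = 151888.82.
Var(ȳ_srs) = (1 − 1297/13597)·414300000/1297 = 288959.5.
deff = 151888.82 / 288959.5 = 0.5256.

0.5256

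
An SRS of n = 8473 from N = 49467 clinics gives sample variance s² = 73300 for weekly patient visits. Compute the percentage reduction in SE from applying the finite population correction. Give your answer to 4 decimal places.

8.9663

f = n/N = 8473/49467 = 0.17128591.
SE_no-fpc = √(s²/n) = 2.9412598; SE_fpc = √((1−f)s²/n) = 2.6775386.
Ratio = √(1−f) = 0.91033735. Reduction = 100·(1 − 0.91033735) = 8.9663%.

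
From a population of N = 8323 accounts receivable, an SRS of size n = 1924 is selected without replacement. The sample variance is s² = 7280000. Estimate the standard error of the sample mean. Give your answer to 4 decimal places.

53.9361

Under SRS without replacement, Var(ȳ) = (1 − f)·s²/n with f = n/N = 1924/8323 = 0.23116665.
Var(ȳ) = (1 − 0.23116665)·7280000/1924 = 0.76883335·3783.7838 = 2909.0992.
SE(ȳ) = √(2909.0992) = 53.9361.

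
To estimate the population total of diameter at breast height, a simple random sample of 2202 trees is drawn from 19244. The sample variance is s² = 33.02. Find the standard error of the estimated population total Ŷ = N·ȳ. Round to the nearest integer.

Var(Ŷ) = N²·Var(ȳ) = N²·(1 − n/N)·s²/n.
f = 2202/19244 = 0.11442528; Var(ȳ) = 0.88557472·33.02/2202 = 0.013279599.
Var(Ŷ) = 19244² · 0.013279599 = 4.9178543 × 10^6.
SE(Ŷ) = √(4.9178543 × 10^6) = 2218.

2218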